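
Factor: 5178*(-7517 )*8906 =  - 346648469556 = - 2^2*3^1*61^1*73^1*863^1 * 7517^1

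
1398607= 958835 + 439772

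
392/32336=49/4042=   0.01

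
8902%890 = 2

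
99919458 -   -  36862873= 136782331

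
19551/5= 19551/5 = 3910.20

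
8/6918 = 4/3459=0.00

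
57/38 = 3/2 = 1.50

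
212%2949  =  212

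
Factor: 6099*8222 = 50145978=2^1 * 3^1 * 19^1 * 107^1  *4111^1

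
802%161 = 158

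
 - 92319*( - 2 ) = 184638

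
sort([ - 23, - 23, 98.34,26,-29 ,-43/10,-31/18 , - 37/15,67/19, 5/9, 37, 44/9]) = [ - 29 ,  -  23, - 23, - 43/10, - 37/15,-31/18,  5/9, 67/19,44/9,26 , 37, 98.34]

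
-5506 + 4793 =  - 713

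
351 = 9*39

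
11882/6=1980 + 1/3  =  1980.33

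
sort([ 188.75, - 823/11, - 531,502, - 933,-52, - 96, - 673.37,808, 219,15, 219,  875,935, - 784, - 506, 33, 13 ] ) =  [ - 933,-784, - 673.37, -531, - 506, - 96 , - 823/11, - 52,13, 15,33,188.75,219, 219, 502,808 , 875, 935 ] 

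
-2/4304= - 1/2152  =  - 0.00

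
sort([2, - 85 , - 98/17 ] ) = [ - 85, -98/17, 2]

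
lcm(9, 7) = 63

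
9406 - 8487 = 919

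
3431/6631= 3431/6631 =0.52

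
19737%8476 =2785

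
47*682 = 32054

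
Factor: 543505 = 5^1*71^1*1531^1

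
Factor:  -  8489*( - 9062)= 2^1*13^1*23^1*197^1*653^1= 76927318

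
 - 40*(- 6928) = 277120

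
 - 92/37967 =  - 1+ 37875/37967  =  -0.00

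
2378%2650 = 2378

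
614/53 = 11 + 31/53  =  11.58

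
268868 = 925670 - 656802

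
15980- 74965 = - 58985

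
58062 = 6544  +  51518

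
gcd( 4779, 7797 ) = 3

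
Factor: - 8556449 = -11^1  *777859^1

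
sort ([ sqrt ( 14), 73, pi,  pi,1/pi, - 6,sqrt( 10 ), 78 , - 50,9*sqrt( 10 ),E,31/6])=[ - 50, - 6,1/pi,E,  pi,pi,sqrt ( 10),sqrt ( 14 ), 31/6,9*sqrt ( 10),73, 78] 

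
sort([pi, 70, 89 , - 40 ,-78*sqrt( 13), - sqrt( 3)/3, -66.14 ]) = [ - 78*sqrt (13),  -  66.14, -40, - sqrt( 3 ) /3,pi,70,89 ]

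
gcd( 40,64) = 8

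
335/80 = 67/16 = 4.19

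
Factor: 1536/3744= 16/39 = 2^4 * 3^( - 1 )*13^( - 1 )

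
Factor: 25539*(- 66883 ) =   -  1708124937 = - 3^1*8513^1*66883^1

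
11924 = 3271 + 8653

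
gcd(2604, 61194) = 1302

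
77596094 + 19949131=97545225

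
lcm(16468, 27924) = 642252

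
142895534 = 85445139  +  57450395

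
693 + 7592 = 8285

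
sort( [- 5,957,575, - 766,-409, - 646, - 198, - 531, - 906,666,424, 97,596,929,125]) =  [-906, - 766, - 646,-531,-409,-198, - 5, 97,125,424,575,596,666, 929,957]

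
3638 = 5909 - 2271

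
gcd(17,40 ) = 1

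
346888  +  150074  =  496962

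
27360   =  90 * 304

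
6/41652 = 1/6942  =  0.00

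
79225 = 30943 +48282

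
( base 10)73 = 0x49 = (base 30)2D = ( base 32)29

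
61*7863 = 479643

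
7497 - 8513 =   -  1016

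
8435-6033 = 2402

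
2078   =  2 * 1039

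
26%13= 0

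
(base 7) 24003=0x1821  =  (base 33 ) 5m6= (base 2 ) 1100000100001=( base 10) 6177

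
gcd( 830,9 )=1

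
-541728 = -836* 648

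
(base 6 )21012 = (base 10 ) 2816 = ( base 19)7F4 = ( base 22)5I0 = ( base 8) 5400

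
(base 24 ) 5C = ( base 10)132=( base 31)48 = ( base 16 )84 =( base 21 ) 66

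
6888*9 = 61992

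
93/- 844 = -93/844 = - 0.11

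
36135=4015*9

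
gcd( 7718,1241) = 17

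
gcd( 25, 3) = 1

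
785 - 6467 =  - 5682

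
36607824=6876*5324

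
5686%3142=2544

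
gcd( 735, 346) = 1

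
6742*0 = 0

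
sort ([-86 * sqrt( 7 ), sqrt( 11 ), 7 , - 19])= [ - 86 * sqrt( 7 ), - 19,sqrt ( 11),7]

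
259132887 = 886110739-626977852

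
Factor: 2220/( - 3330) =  - 2^1*3^(  -  1) =- 2/3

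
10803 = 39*277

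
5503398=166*33153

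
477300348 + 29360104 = 506660452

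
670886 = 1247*538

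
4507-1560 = 2947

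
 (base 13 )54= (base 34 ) 21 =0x45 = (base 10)69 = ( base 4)1011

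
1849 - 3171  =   - 1322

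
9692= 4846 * 2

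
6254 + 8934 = 15188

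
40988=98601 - 57613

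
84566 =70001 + 14565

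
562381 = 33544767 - 32982386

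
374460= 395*948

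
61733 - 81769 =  - 20036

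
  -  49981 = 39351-89332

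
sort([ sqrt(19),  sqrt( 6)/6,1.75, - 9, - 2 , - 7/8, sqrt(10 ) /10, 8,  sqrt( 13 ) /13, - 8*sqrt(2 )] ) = [-8 * sqrt(2 ), - 9, - 2, - 7/8 , sqrt( 13 ) /13,sqrt(10) /10, sqrt( 6 ) /6,1.75 , sqrt(19),  8 ] 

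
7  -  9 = -2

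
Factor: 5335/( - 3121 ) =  - 5^1*11^1*97^1*3121^( - 1 )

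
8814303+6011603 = 14825906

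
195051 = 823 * 237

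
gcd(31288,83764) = 4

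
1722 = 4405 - 2683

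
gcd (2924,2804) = 4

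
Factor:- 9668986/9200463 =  - 2^1 * 3^( - 1) * 19^1*254447^1 * 3066821^( - 1)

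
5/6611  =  5/6611 = 0.00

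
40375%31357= 9018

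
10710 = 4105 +6605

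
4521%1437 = 210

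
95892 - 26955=68937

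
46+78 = 124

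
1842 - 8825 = -6983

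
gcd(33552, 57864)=24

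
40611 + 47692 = 88303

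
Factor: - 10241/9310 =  - 2^( - 1 )*5^( - 1)*11^1 = - 11/10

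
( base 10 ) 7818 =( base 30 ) 8KI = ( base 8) 17212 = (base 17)1a0f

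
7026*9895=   69522270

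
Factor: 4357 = 4357^1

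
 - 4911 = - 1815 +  - 3096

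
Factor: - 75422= - 2^1*43^1* 877^1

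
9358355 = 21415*437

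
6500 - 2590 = 3910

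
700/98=7 + 1/7=   7.14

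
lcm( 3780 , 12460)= 336420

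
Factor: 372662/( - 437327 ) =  - 778/913 = - 2^1*11^(-1)*83^( - 1)*389^1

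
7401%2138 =987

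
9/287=9/287 = 0.03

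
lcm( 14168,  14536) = 1119272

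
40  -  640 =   -  600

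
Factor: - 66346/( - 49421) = 2^1*7^2*73^(-1 ) = 98/73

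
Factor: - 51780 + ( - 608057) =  - 29^1*61^1*373^1= - 659837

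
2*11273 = 22546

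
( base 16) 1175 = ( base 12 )2705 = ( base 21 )A2H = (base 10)4469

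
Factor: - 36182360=  -  2^3 * 5^1 * 904559^1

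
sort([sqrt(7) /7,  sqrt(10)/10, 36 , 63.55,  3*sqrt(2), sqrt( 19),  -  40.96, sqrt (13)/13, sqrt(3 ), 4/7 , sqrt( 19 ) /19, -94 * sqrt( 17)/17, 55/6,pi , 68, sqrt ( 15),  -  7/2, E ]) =[  -  40.96,-94 *sqrt( 17)/17, - 7/2 , sqrt( 19 ) /19, sqrt( 13)/13, sqrt(10) /10,sqrt( 7) /7,  4/7, sqrt( 3 ), E , pi, sqrt( 15),3*sqrt(2 ), sqrt( 19 ), 55/6, 36, 63.55,68 ] 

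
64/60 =16/15 = 1.07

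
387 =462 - 75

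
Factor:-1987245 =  - 3^2  *  5^1*13^1* 43^1*79^1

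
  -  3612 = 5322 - 8934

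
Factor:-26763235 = -5^1*5352647^1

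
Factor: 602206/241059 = 2^1*3^( - 1 )*7^( - 1)*11^1*13^( - 1 )*31^1 = 682/273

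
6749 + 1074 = 7823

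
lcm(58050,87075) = 174150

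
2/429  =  2/429= 0.00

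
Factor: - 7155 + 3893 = -3262 = - 2^1*7^1*233^1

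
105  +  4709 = 4814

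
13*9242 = 120146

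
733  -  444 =289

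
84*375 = 31500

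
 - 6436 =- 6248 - 188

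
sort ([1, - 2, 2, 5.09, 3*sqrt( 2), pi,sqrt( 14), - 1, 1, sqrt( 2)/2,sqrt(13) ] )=[  -  2, - 1, sqrt( 2)/2,1, 1, 2, pi, sqrt(13), sqrt ( 14 ), 3*sqrt( 2 ),  5.09 ]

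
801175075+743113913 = 1544288988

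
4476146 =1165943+3310203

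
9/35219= 9/35219 = 0.00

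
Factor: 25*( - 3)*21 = - 1575= - 3^2*5^2*7^1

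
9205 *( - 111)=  - 1021755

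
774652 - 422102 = 352550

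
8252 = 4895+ 3357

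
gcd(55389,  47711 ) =1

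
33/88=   3/8=0.38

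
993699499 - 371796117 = 621903382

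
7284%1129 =510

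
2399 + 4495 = 6894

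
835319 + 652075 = 1487394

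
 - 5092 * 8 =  - 40736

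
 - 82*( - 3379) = 277078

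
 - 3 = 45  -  48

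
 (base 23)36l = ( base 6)12030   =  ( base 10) 1746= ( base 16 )6D2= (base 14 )8CA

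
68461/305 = 68461/305 = 224.46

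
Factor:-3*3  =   - 3^2 = - 9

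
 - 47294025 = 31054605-78348630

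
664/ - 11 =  - 664/11 = -60.36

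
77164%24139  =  4747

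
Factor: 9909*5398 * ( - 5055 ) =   -  2^1*3^4*5^1*337^1*367^1*2699^1 = - 270385793010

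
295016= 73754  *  4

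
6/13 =6/13 = 0.46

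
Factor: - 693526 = - 2^1*346763^1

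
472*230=108560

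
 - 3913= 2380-6293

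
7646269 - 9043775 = -1397506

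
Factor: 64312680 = 2^3*3^1*5^1*535939^1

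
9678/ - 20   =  -484 + 1/10 = - 483.90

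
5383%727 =294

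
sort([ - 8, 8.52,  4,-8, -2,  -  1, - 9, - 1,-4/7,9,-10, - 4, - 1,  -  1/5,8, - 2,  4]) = [ - 10, - 9, - 8,  -  8, - 4, - 2,  -  2, - 1, - 1,- 1, - 4/7, - 1/5,4,  4,8,8.52,9]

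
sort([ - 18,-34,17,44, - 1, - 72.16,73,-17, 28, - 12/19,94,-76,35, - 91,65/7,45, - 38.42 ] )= [ - 91, - 76, - 72.16,- 38.42 , - 34,-18,  -  17,-1, - 12/19,65/7, 17, 28,35,44,  45  ,  73,94 ] 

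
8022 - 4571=3451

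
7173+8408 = 15581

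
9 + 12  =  21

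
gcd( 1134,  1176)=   42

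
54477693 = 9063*6011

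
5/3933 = 5/3933 = 0.00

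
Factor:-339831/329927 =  - 3^2*13^(-1 )*41^ ( - 1 )* 61^1= - 549/533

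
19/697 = 19/697 = 0.03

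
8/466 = 4/233= 0.02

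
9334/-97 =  - 97  +  75/97= - 96.23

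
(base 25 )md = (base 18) 1D5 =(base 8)1063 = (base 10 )563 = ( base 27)kn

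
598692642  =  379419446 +219273196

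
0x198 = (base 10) 408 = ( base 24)h0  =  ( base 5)3113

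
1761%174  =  21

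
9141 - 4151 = 4990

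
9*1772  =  15948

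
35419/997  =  35 + 524/997= 35.53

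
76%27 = 22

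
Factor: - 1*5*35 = - 5^2*7^1 = -175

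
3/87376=3/87376  =  0.00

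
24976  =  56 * 446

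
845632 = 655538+190094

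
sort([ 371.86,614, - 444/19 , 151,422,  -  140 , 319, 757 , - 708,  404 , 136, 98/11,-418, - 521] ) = [ - 708 ,  -  521,-418,-140,-444/19,98/11, 136,  151, 319, 371.86, 404, 422, 614 , 757]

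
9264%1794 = 294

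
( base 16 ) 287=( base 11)539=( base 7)1613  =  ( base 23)153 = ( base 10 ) 647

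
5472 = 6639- 1167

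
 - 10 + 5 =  - 5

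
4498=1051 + 3447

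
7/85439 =7/85439 = 0.00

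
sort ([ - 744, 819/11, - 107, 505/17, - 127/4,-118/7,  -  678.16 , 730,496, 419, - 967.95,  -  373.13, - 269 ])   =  [  -  967.95,-744, - 678.16, - 373.13,- 269 ,  -  107,-127/4,-118/7, 505/17,819/11,419, 496, 730]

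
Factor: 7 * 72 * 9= 4536 = 2^3*3^4*7^1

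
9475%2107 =1047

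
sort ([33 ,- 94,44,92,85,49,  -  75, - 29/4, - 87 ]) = [ - 94,- 87 , - 75, - 29/4, 33, 44,49,85,92 ]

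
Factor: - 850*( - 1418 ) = 1205300 = 2^2*5^2 * 17^1*709^1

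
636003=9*70667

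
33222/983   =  33222/983 = 33.80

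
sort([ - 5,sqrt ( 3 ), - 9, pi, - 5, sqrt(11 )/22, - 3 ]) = [ - 9 , - 5, - 5, - 3, sqrt(11 )/22, sqrt( 3),pi]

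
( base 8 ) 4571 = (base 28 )32h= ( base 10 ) 2425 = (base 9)3284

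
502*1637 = 821774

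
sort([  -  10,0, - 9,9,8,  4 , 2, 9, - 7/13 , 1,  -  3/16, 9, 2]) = [ - 10, - 9, - 7/13, - 3/16, 0, 1, 2, 2,4,8,9,  9 , 9]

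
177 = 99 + 78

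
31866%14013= 3840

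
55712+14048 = 69760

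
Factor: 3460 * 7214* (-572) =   -  14277371680 = - 2^5*5^1*11^1 * 13^1 * 173^1 * 3607^1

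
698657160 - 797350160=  - 98693000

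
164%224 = 164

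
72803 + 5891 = 78694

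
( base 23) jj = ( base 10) 456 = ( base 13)291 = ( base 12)320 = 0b111001000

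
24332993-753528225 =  - 729195232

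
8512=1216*7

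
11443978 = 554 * 20657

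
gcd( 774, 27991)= 1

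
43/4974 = 43/4974  =  0.01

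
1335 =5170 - 3835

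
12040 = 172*70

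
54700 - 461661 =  - 406961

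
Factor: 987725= 5^2 * 39509^1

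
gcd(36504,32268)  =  12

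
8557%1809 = 1321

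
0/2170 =0 = 0.00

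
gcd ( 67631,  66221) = 1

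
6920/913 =7  +  529/913 =7.58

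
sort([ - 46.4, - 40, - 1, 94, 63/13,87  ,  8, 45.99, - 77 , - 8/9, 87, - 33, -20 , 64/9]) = [-77, - 46.4, - 40, -33 , - 20, - 1 , - 8/9, 63/13, 64/9,8,45.99, 87, 87,94]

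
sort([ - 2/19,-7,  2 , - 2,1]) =[ - 7, - 2 ,- 2/19, 1,2 ]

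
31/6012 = 31/6012 = 0.01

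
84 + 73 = 157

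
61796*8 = 494368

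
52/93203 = 52/93203  =  0.00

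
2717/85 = 31  +  82/85 =31.96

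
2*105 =210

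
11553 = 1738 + 9815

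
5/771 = 5/771 = 0.01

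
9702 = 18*539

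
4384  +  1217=5601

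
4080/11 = 370  +  10/11 = 370.91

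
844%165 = 19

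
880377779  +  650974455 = 1531352234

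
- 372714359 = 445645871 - 818360230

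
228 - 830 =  - 602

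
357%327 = 30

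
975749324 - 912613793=63135531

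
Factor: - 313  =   - 313^1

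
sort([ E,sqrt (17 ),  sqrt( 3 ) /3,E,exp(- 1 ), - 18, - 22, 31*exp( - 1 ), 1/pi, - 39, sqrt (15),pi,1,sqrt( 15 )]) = [ - 39,-22,  -  18 , 1/pi,exp( - 1) , sqrt( 3 )/3,1,E, E,pi , sqrt( 15), sqrt( 15 ), sqrt(17),31* exp( - 1)]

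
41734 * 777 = 32427318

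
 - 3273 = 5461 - 8734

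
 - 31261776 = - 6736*4641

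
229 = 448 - 219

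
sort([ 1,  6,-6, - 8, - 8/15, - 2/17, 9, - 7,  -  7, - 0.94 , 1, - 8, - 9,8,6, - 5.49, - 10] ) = [ - 10,-9, - 8, - 8, - 7,  -  7,-6, - 5.49, - 0.94, - 8/15, - 2/17,1, 1,6, 6,8, 9]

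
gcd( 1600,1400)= 200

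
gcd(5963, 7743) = 89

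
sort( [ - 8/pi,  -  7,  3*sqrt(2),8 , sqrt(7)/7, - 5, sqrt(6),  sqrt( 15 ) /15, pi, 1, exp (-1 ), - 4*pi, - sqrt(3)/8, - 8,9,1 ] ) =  [ - 4 * pi,- 8, - 7, - 5 , - 8/pi, - sqrt( 3)/8,sqrt(15)/15,exp( -1 ) , sqrt(7)/7,1,1,sqrt(6 ),pi, 3*sqrt(2), 8, 9]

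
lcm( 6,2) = 6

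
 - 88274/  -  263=335 + 169/263  =  335.64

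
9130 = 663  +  8467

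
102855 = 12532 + 90323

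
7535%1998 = 1541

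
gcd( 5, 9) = 1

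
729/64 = 729/64= 11.39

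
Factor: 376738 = 2^1 * 188369^1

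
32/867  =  32/867=0.04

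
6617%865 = 562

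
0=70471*0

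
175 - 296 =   -  121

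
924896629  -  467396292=457500337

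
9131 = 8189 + 942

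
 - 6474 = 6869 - 13343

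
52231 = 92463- 40232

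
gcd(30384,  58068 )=36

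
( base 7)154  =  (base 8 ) 130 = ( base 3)10021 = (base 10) 88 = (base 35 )2i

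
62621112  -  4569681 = 58051431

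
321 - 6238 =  - 5917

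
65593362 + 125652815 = 191246177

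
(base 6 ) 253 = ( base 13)81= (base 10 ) 105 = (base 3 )10220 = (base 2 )1101001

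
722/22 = 32 + 9/11 = 32.82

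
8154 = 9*906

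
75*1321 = 99075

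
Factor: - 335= - 5^1*67^1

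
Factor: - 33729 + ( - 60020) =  - 93749 = - 241^1*389^1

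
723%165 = 63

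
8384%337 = 296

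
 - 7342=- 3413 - 3929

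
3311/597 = 5+326/597 = 5.55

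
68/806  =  34/403  =  0.08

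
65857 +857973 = 923830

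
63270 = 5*12654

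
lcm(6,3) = 6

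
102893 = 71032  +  31861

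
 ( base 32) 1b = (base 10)43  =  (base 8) 53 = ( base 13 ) 34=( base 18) 27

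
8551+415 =8966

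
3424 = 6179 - 2755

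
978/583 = 978/583 = 1.68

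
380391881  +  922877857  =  1303269738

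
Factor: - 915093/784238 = - 2^(-1)*3^2*7^ ( - 1) * 13^(-1 )  *  17^1*31^ ( - 1)*139^( - 1 ) * 5981^1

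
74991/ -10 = - 74991/10 = -  7499.10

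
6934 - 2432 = 4502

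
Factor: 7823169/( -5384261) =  - 3^3*37^1*41^1*73^( - 1 )*191^1*73757^( - 1)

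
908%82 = 6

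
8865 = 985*9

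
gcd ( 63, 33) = 3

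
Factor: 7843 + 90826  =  98669 = 98669^1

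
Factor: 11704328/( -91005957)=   -  2^3*3^( - 3)*7^ (-1 )*83^1 * 17627^1*481513^( - 1 )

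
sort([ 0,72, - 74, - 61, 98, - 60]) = [ - 74,-61, - 60, 0,72,  98 ] 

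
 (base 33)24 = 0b1000110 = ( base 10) 70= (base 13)55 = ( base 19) 3D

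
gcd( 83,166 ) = 83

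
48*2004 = 96192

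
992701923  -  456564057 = 536137866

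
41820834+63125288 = 104946122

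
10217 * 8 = 81736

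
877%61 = 23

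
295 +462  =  757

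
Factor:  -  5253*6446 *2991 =-2^1*3^2*11^1 * 17^1 * 103^1*293^1 *997^1= - 101277766458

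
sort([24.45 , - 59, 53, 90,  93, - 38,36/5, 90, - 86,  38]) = [ - 86, - 59,-38,  36/5,24.45,38,53,90,90,93 ]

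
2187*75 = 164025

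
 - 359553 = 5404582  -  5764135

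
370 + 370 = 740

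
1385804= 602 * 2302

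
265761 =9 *29529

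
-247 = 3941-4188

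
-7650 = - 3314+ - 4336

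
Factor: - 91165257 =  - 3^4*739^1*1523^1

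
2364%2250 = 114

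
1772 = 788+984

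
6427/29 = 6427/29 = 221.62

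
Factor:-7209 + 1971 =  -5238 = -2^1*3^3*97^1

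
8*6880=55040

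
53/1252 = 53/1252 =0.04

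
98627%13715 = 2622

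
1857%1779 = 78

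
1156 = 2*578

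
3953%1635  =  683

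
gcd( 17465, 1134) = 7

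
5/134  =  5/134 = 0.04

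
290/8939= 290/8939 = 0.03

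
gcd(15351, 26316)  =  2193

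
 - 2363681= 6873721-9237402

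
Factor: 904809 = 3^1*109^1*2767^1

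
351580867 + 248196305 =599777172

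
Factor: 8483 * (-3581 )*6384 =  - 2^4*3^1 * 7^1*17^1*19^1*499^1*3581^1 = -193930745232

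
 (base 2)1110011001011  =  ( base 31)7KO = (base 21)gf0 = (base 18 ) 14d9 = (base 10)7371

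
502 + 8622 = 9124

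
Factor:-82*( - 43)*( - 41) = - 2^1 * 41^2*43^1 = - 144566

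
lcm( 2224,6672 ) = 6672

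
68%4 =0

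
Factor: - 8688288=- 2^5*3^1*7^2 * 1847^1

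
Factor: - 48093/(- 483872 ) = 2^( - 5)*3^1*17^1*23^1*41^1*15121^(-1)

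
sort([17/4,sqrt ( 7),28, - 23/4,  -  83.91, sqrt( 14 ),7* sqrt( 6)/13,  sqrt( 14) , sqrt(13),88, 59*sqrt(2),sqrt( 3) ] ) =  [ - 83.91,-23/4, 7*sqrt( 6) /13 , sqrt(3 ),sqrt( 7),sqrt( 13 ),sqrt(14),sqrt(14),  17/4, 28,59*sqrt (2 ),88]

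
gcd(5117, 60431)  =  7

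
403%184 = 35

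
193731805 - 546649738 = - 352917933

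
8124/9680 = 2031/2420 = 0.84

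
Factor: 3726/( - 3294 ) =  - 69/61 = -  3^1*23^1*61^( - 1) 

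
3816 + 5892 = 9708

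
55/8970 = 11/1794 = 0.01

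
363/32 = 363/32= 11.34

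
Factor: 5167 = 5167^1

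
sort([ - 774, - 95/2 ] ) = [ - 774, - 95/2 ]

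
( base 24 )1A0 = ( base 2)1100110000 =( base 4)30300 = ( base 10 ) 816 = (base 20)20g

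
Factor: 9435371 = 11^1 * 41^1*20921^1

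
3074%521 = 469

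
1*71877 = 71877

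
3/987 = 1/329 = 0.00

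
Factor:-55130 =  - 2^1*5^1*37^1 * 149^1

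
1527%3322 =1527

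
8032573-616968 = 7415605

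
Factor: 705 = 3^1*5^1*47^1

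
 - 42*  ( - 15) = 630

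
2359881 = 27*87403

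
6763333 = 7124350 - 361017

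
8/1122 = 4/561 = 0.01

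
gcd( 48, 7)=1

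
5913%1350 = 513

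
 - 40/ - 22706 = 20/11353 = 0.00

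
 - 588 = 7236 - 7824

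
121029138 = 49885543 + 71143595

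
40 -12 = 28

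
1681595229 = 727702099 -  -  953893130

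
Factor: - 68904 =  - 2^3*3^3*11^1*29^1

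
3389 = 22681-19292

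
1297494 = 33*39318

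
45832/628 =11458/157 = 72.98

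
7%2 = 1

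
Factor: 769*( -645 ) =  - 3^1*5^1 *43^1*769^1 = -496005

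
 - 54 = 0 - 54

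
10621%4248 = 2125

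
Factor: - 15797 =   -  15797^1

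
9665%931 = 355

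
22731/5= 4546 + 1/5 = 4546.20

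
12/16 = 3/4 = 0.75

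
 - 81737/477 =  - 81737/477 = -171.36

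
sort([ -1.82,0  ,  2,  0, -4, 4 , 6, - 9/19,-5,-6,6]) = [  -  6, - 5, - 4, - 1.82, - 9/19, 0, 0,  2 , 4,6,6]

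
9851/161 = 9851/161 = 61.19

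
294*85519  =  25142586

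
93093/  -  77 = -1209/1 = - 1209.00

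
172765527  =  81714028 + 91051499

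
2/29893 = 2/29893 = 0.00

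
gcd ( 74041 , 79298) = 1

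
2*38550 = 77100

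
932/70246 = 466/35123= 0.01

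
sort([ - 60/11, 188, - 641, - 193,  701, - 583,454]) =[ - 641 , - 583,-193, - 60/11, 188, 454, 701 ]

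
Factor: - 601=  - 601^1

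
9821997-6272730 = 3549267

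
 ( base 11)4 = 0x4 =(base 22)4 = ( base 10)4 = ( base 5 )4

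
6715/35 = 191 + 6/7 = 191.86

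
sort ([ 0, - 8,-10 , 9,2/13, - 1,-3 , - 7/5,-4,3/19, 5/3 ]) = [ - 10, - 8 , - 4,-3,- 7/5, - 1,0 , 2/13,3/19, 5/3, 9]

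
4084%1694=696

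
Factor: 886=2^1 * 443^1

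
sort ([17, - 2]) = [ - 2, 17 ] 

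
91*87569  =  7968779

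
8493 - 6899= 1594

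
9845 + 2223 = 12068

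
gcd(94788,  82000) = 4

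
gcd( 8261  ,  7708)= 1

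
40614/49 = 5802/7 =828.86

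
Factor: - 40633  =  -179^1*227^1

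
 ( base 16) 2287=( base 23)gg7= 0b10001010000111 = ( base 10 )8839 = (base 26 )d1p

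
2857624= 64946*44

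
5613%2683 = 247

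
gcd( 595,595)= 595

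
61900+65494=127394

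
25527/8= 25527/8= 3190.88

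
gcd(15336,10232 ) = 8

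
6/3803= 6/3803= 0.00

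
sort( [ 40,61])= [40,61]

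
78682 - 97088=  - 18406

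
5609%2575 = 459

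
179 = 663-484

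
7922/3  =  2640 + 2/3 = 2640.67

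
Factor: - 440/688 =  - 2^ ( - 1)*5^1*11^1*43^( - 1) = - 55/86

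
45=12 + 33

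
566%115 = 106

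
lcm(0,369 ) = 0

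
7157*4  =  28628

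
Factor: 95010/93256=47505/46628   =  2^ (-2 )*3^1*5^1*3167^1*11657^( - 1 )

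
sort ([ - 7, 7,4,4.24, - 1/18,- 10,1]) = [-10,-7, -1/18, 1, 4,4.24, 7] 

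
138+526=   664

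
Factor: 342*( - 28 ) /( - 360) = 5^(-1)*7^1*19^1=133/5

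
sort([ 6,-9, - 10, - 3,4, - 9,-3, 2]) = [ - 10, - 9, - 9, - 3, - 3,2, 4,6]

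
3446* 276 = 951096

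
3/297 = 1/99 = 0.01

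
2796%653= 184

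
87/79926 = 29/26642 = 0.00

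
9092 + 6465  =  15557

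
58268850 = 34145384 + 24123466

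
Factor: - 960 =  - 2^6*3^1 * 5^1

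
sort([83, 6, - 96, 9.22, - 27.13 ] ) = [-96 , - 27.13,6, 9.22,83 ] 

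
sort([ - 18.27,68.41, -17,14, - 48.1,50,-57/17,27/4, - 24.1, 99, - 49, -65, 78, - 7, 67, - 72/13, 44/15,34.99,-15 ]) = [ - 65, -49,-48.1, - 24.1, - 18.27,  -  17, - 15  ,-7,-72/13 , -57/17,44/15, 27/4,14,34.99,50,67, 68.41, 78,  99]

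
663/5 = 132+3/5 = 132.60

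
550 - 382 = 168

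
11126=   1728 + 9398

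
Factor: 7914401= 11^1*17^1*42323^1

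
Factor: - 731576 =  - 2^3*19^1*4813^1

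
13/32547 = 13/32547 = 0.00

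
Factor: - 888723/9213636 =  -296241/3071212 = - 2^(-2) * 3^1 * 11^1*47^1 * 89^( -1) * 191^1*8627^( - 1)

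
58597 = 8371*7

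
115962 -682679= - 566717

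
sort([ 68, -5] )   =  [-5, 68] 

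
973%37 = 11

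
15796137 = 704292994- 688496857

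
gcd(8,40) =8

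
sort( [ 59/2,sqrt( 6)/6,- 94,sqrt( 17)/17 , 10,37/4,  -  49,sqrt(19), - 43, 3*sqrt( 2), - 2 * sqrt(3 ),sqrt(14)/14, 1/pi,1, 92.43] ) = [ - 94, - 49, - 43,-2 * sqrt( 3),  sqrt( 17)/17,sqrt( 14 ) /14, 1/pi,sqrt(6)/6,1 , 3*sqrt( 2), sqrt( 19),37/4 , 10 , 59/2,92.43 ]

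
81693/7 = 81693/7  =  11670.43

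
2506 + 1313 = 3819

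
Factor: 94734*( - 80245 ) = -2^1*3^2*5^1*11^1*19^1*277^1*1459^1 = - 7601929830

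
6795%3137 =521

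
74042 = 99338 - 25296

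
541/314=1 + 227/314 = 1.72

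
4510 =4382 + 128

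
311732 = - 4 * ( - 77933)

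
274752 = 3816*72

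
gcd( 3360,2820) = 60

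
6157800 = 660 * 9330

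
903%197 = 115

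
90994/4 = 22748+1/2=22748.50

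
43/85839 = 43/85839 = 0.00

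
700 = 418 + 282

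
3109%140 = 29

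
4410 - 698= 3712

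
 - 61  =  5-66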